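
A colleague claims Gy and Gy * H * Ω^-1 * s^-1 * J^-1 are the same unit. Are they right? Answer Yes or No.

Left side:
  Gy = m²·s⁻².
Right side:
  Gy = m²·s⁻².
  H = kg·m²·s⁻²·A⁻².
  Ω = kg·m²·s⁻³·A⁻².
  So Ω⁻¹ = kg⁻¹·m⁻²·s³·A².
  J = kg·m²·s⁻².
  So J⁻¹ = kg⁻¹·m⁻²·s².
  Combining: Gy·H·Ω⁻¹·s⁻¹·J⁻¹ = (m²·s⁻²) · (kg·m²·s⁻²·A⁻²) · (kg⁻¹·m⁻²·s³·A²) · s⁻¹ · (kg⁻¹·m⁻²·s²) = kg⁻¹.
Left is m²·s⁻²; right is kg⁻¹ — different.

No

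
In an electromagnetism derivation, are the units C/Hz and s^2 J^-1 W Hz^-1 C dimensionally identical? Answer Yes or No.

Left side:
  Hz = 1/s = s⁻¹ (frequency is cycles per second).
  So Hz⁻¹ = s.
  C = A·s = s·A (charge = current × time).
  Combining: Hz⁻¹·C = s · (s·A) = s²·A.
Right side:
  J = N·m (work = force × distance),
      = kg·m²·s⁻².
  So J⁻¹ = kg⁻¹·m⁻²·s².
  W = J/s (power = energy per time),
      = kg·m²·s⁻³.
  Hz = 1/s = s⁻¹ (frequency is cycles per second).
  So Hz⁻¹ = s.
  C = A·s = s·A (charge = current × time).
  Combining: s²·J⁻¹·W·Hz⁻¹·C = s² · (kg⁻¹·m⁻²·s²) · (kg·m²·s⁻³) · s · (s·A) = s³·A.
Left is s²·A; right is s³·A — different.

No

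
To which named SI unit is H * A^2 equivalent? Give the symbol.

H = Wb/A (inductance = flux per current),
    = kg·m²·s⁻²·A⁻².
Combining: H·A² = (kg·m²·s⁻²·A⁻²) · A² = kg·m²·s⁻².
kg·m²·s⁻² is the base-SI form of the joule.

J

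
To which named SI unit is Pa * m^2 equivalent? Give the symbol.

N

Pa = kg·m⁻¹·s⁻².
Combining: Pa·m² = (kg·m⁻¹·s⁻²) · m² = kg·m·s⁻².
kg·m·s⁻² is the base-SI form of the newton.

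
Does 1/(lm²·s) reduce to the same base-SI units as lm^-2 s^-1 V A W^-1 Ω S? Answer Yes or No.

Yes

Left side:
  lm = cd·sr = cd (luminous flux; sr is dimensionless).
  So lm⁻² = cd⁻².
  Combining: lm⁻²·s⁻¹ = cd⁻² · s⁻¹ = s⁻¹·cd⁻².
Right side:
  lm = cd·sr = cd (luminous flux; sr is dimensionless).
  So lm⁻² = cd⁻².
  V = W/A (potential = power per current),
      = kg·m²·s⁻³·A⁻¹.
  W = J/s (power = energy per time),
      = kg·m²·s⁻³.
  So W⁻¹ = kg⁻¹·m⁻²·s³.
  Ω = V/A (resistance = voltage per current),
      = kg·m²·s⁻³·A⁻².
  S = 1/Ω (conductance is reciprocal resistance),
      = kg⁻¹·m⁻²·s³·A².
  Combining: lm⁻²·s⁻¹·V·A·W⁻¹·Ω·S = cd⁻² · s⁻¹ · (kg·m²·s⁻³·A⁻¹) · A · (kg⁻¹·m⁻²·s³) · (kg·m²·s⁻³·A⁻²) · (kg⁻¹·m⁻²·s³·A²) = s⁻¹·cd⁻².
Both reduce to s⁻¹·cd⁻².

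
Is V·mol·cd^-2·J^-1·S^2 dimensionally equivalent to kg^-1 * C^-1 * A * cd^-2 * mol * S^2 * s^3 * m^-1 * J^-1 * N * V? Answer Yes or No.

Left side:
  V = W/A (potential = power per current),
      = kg·m²·s⁻³·A⁻¹.
  J = N·m (work = force × distance),
      = kg·m²·s⁻².
  So J⁻¹ = kg⁻¹·m⁻²·s².
  S = 1/Ω (conductance is reciprocal resistance),
      = kg⁻¹·m⁻²·s³·A².
  So S² = kg⁻²·m⁻⁴·s⁶·A⁴.
  Combining: V·mol·cd⁻²·J⁻¹·S² = (kg·m²·s⁻³·A⁻¹) · mol · cd⁻² · (kg⁻¹·m⁻²·s²) · (kg⁻²·m⁻⁴·s⁶·A⁴) = kg⁻²·m⁻⁴·s⁵·A³·mol·cd⁻².
Right side:
  C = A·s = s·A (charge = current × time).
  So C⁻¹ = s⁻¹·A⁻¹.
  S = 1/Ω (conductance is reciprocal resistance),
      = kg⁻¹·m⁻²·s³·A².
  So S² = kg⁻²·m⁻⁴·s⁶·A⁴.
  J = N·m (work = force × distance),
      = kg·m²·s⁻².
  So J⁻¹ = kg⁻¹·m⁻²·s².
  N = kg·m/s² = kg·m·s⁻² (force = mass × acceleration).
  V = W/A (potential = power per current),
      = kg·m²·s⁻³·A⁻¹.
  Combining: kg⁻¹·C⁻¹·A·cd⁻²·mol·S²·s³·m⁻¹·J⁻¹·N·V = kg⁻¹ · (s⁻¹·A⁻¹) · A · cd⁻² · mol · (kg⁻²·m⁻⁴·s⁶·A⁴) · s³ · m⁻¹ · (kg⁻¹·m⁻²·s²) · (kg·m·s⁻²) · (kg·m²·s⁻³·A⁻¹) = kg⁻²·m⁻⁴·s⁵·A³·mol·cd⁻².
Both reduce to kg⁻²·m⁻⁴·s⁵·A³·mol·cd⁻².

Yes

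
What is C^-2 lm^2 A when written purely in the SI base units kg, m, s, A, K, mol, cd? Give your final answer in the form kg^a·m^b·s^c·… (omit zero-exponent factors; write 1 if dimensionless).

C = A·s = s·A (charge = current × time).
So C⁻² = s⁻²·A⁻².
lm = cd·sr = cd (luminous flux; sr is dimensionless).
So lm² = cd².
Combining: C⁻²·lm²·A = (s⁻²·A⁻²) · cd² · A = s⁻²·A⁻¹·cd².

s⁻²·A⁻¹·cd²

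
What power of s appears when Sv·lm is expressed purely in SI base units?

Sv = m²·s⁻².
lm = cd.
Combining: Sv·lm = (m²·s⁻²) · cd = m²·s⁻²·cd.
The exponent of s is -2.

-2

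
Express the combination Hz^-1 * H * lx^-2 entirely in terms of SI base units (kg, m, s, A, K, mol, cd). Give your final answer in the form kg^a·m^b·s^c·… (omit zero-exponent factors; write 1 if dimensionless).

kg·m⁶·s⁻¹·A⁻²·cd⁻²

Hz = s⁻¹.
So Hz⁻¹ = s.
H = kg·m²·s⁻²·A⁻².
lx = m⁻²·cd.
So lx⁻² = m⁴·cd⁻².
Combining: Hz⁻¹·H·lx⁻² = s · (kg·m²·s⁻²·A⁻²) · (m⁴·cd⁻²) = kg·m⁶·s⁻¹·A⁻²·cd⁻².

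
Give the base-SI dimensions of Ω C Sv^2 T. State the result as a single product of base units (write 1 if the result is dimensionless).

Ω = kg·m²·s⁻³·A⁻².
C = s·A.
Sv = m²·s⁻².
So Sv² = m⁴·s⁻⁴.
T = kg·s⁻²·A⁻¹.
Combining: Ω·C·Sv²·T = (kg·m²·s⁻³·A⁻²) · (s·A) · (m⁴·s⁻⁴) · (kg·s⁻²·A⁻¹) = kg²·m⁶·s⁻⁸·A⁻².

kg²·m⁶·s⁻⁸·A⁻²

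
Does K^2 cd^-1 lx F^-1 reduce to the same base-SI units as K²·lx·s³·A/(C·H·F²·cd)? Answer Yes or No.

Yes

Left side:
  lx = lm/m² (illuminance = luminous flux per area),
      = m⁻²·cd.
  F = C/V (capacitance = charge per voltage),
      = A·s/(kg·m²·s⁻³·A⁻¹) (substituting C and V),
      = kg⁻¹·m⁻²·s⁴·A².
  So F⁻¹ = kg·m²·s⁻⁴·A⁻².
  Combining: K²·cd⁻¹·lx·F⁻¹ = K² · cd⁻¹ · (m⁻²·cd) · (kg·m²·s⁻⁴·A⁻²) = kg·s⁻⁴·A⁻²·K².
Right side:
  C = A·s = s·A (charge = current × time).
  So C⁻¹ = s⁻¹·A⁻¹.
  lx = lm/m² (illuminance = luminous flux per area),
      = m⁻²·cd.
  H = Wb/A (inductance = flux per current),
      = kg·m²·s⁻²·A⁻².
  So H⁻¹ = kg⁻¹·m⁻²·s²·A².
  F = C/V (capacitance = charge per voltage),
      = A·s/(kg·m²·s⁻³·A⁻¹) (substituting C and V),
      = kg⁻¹·m⁻²·s⁴·A².
  So F⁻² = kg²·m⁴·s⁻⁸·A⁻⁴.
  Combining: K²·C⁻¹·lx·H⁻¹·s³·F⁻²·cd⁻¹·A = K² · (s⁻¹·A⁻¹) · (m⁻²·cd) · (kg⁻¹·m⁻²·s²·A²) · s³ · (kg²·m⁴·s⁻⁸·A⁻⁴) · cd⁻¹ · A = kg·s⁻⁴·A⁻²·K².
Both reduce to kg·s⁻⁴·A⁻²·K².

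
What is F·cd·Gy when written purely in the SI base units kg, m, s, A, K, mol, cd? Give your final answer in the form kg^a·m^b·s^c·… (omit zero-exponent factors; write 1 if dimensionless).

kg⁻¹·s²·A²·cd

F = C/V (capacitance = charge per voltage),
    = A·s/(kg·m²·s⁻³·A⁻¹) (substituting C and V),
    = kg⁻¹·m⁻²·s⁴·A².
Gy = J/kg (absorbed dose = energy per mass),
    = m²·s⁻².
Combining: F·cd·Gy = (kg⁻¹·m⁻²·s⁴·A²) · cd · (m²·s⁻²) = kg⁻¹·s²·A²·cd.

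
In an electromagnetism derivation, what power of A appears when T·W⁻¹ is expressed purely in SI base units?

-1

T = Wb/m² (flux density = flux per area),
    = kg·s⁻²·A⁻¹.
W = J/s (power = energy per time),
    = kg·m²·s⁻³.
So W⁻¹ = kg⁻¹·m⁻²·s³.
Combining: T·W⁻¹ = (kg·s⁻²·A⁻¹) · (kg⁻¹·m⁻²·s³) = m⁻²·s·A⁻¹.
The exponent of A is -1.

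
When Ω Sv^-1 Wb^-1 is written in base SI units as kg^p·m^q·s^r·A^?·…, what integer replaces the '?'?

-1

Ω = kg·m²·s⁻³·A⁻².
Sv = m²·s⁻².
So Sv⁻¹ = m⁻²·s².
Wb = kg·m²·s⁻²·A⁻¹.
So Wb⁻¹ = kg⁻¹·m⁻²·s²·A.
Combining: Ω·Sv⁻¹·Wb⁻¹ = (kg·m²·s⁻³·A⁻²) · (m⁻²·s²) · (kg⁻¹·m⁻²·s²·A) = m⁻²·s·A⁻¹.
The exponent of A is -1.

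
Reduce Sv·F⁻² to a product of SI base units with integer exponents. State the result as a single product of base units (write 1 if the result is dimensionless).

kg²·m⁶·s⁻¹⁰·A⁻⁴

Sv = J/kg (equivalent dose = energy per mass),
    = m²·s⁻².
F = C/V (capacitance = charge per voltage),
    = A·s/(kg·m²·s⁻³·A⁻¹) (substituting C and V),
    = kg⁻¹·m⁻²·s⁴·A².
So F⁻² = kg²·m⁴·s⁻⁸·A⁻⁴.
Combining: Sv·F⁻² = (m²·s⁻²) · (kg²·m⁴·s⁻⁸·A⁻⁴) = kg²·m⁶·s⁻¹⁰·A⁻⁴.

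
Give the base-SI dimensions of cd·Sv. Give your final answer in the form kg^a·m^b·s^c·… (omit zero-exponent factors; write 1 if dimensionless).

m²·s⁻²·cd

Sv = J/kg (equivalent dose = energy per mass),
    = m²·s⁻².
Combining: cd·Sv = cd · (m²·s⁻²) = m²·s⁻²·cd.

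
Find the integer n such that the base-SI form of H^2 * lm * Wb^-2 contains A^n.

H = Wb/A (inductance = flux per current),
    = kg·m²·s⁻²·A⁻².
So H² = kg²·m⁴·s⁻⁴·A⁻⁴.
lm = cd·sr = cd (luminous flux; sr is dimensionless).
Wb = V·s (flux: a volt is a weber per second),
    = kg·m²·s⁻²·A⁻¹.
So Wb⁻² = kg⁻²·m⁻⁴·s⁴·A².
Combining: H²·lm·Wb⁻² = (kg²·m⁴·s⁻⁴·A⁻⁴) · cd · (kg⁻²·m⁻⁴·s⁴·A²) = A⁻²·cd.
The exponent of A is -2.

-2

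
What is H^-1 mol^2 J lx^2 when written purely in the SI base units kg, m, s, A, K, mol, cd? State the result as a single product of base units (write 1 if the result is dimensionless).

H = kg·m²·s⁻²·A⁻².
So H⁻¹ = kg⁻¹·m⁻²·s²·A².
J = kg·m²·s⁻².
lx = m⁻²·cd.
So lx² = m⁻⁴·cd².
Combining: H⁻¹·mol²·J·lx² = (kg⁻¹·m⁻²·s²·A²) · mol² · (kg·m²·s⁻²) · (m⁻⁴·cd²) = m⁻⁴·A²·mol²·cd².

m⁻⁴·A²·mol²·cd²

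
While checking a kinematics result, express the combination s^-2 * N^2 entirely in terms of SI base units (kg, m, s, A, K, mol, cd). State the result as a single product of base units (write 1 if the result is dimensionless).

N = kg·m·s⁻².
So N² = kg²·m²·s⁻⁴.
Combining: s⁻²·N² = s⁻² · (kg²·m²·s⁻⁴) = kg²·m²·s⁻⁶.

kg²·m²·s⁻⁶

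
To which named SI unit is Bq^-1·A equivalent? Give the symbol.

Bq = s⁻¹.
So Bq⁻¹ = s.
Combining: Bq⁻¹·A = s · A = s·A.
s·A is the base-SI form of the coulomb.

C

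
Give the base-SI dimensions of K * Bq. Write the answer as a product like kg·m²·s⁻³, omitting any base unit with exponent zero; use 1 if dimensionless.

Bq = s⁻¹.
Combining: K·Bq = K · s⁻¹ = s⁻¹·K.

s⁻¹·K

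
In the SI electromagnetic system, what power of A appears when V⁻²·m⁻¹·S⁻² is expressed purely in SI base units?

V = kg·m²·s⁻³·A⁻¹.
So V⁻² = kg⁻²·m⁻⁴·s⁶·A².
S = kg⁻¹·m⁻²·s³·A².
So S⁻² = kg²·m⁴·s⁻⁶·A⁻⁴.
Combining: V⁻²·m⁻¹·S⁻² = (kg⁻²·m⁻⁴·s⁶·A²) · m⁻¹ · (kg²·m⁴·s⁻⁶·A⁻⁴) = m⁻¹·A⁻².
The exponent of A is -2.

-2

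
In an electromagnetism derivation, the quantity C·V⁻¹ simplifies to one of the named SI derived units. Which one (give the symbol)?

C = A·s = s·A (charge = current × time).
V = W/A (potential = power per current),
    = kg·m²·s⁻³·A⁻¹.
So V⁻¹ = kg⁻¹·m⁻²·s³·A.
Combining: C·V⁻¹ = (s·A) · (kg⁻¹·m⁻²·s³·A) = kg⁻¹·m⁻²·s⁴·A².
kg⁻¹·m⁻²·s⁴·A² is the base-SI form of the farad.

F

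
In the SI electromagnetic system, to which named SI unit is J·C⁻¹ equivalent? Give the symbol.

J = N·m (work = force × distance),
    = kg·m²·s⁻².
C = A·s = s·A (charge = current × time).
So C⁻¹ = s⁻¹·A⁻¹.
Combining: J·C⁻¹ = (kg·m²·s⁻²) · (s⁻¹·A⁻¹) = kg·m²·s⁻³·A⁻¹.
kg·m²·s⁻³·A⁻¹ is the base-SI form of the volt.

V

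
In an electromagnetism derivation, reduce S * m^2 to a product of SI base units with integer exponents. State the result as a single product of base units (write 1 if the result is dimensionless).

kg⁻¹·s³·A²

S = kg⁻¹·m⁻²·s³·A².
Combining: S·m² = (kg⁻¹·m⁻²·s³·A²) · m² = kg⁻¹·s³·A².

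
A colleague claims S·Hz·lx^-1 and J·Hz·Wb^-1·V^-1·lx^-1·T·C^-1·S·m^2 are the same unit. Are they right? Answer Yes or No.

Yes

Left side:
  S = kg⁻¹·m⁻²·s³·A².
  Hz = s⁻¹.
  lx = m⁻²·cd.
  So lx⁻¹ = m²·cd⁻¹.
  Combining: S·Hz·lx⁻¹ = (kg⁻¹·m⁻²·s³·A²) · s⁻¹ · (m²·cd⁻¹) = kg⁻¹·s²·A²·cd⁻¹.
Right side:
  J = N·m (work = force × distance),
      = kg·m²·s⁻².
  Hz = 1/s = s⁻¹ (frequency is cycles per second).
  Wb = V·s (flux: a volt is a weber per second),
      = kg·m²·s⁻²·A⁻¹.
  So Wb⁻¹ = kg⁻¹·m⁻²·s²·A.
  V = W/A (potential = power per current),
      = kg·m²·s⁻³·A⁻¹.
  So V⁻¹ = kg⁻¹·m⁻²·s³·A.
  lx = lm/m² (illuminance = luminous flux per area),
      = m⁻²·cd.
  So lx⁻¹ = m²·cd⁻¹.
  T = Wb/m² (flux density = flux per area),
      = kg·s⁻²·A⁻¹.
  C = A·s = s·A (charge = current × time).
  So C⁻¹ = s⁻¹·A⁻¹.
  S = 1/Ω (conductance is reciprocal resistance),
      = kg⁻¹·m⁻²·s³·A².
  Combining: J·Hz·Wb⁻¹·V⁻¹·lx⁻¹·T·C⁻¹·S·m² = (kg·m²·s⁻²) · s⁻¹ · (kg⁻¹·m⁻²·s²·A) · (kg⁻¹·m⁻²·s³·A) · (m²·cd⁻¹) · (kg·s⁻²·A⁻¹) · (s⁻¹·A⁻¹) · (kg⁻¹·m⁻²·s³·A²) · m² = kg⁻¹·s²·A²·cd⁻¹.
Both reduce to kg⁻¹·s²·A²·cd⁻¹.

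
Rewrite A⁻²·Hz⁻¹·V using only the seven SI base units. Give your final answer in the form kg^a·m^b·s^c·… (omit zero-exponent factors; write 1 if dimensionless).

kg·m²·s⁻²·A⁻³

Hz = s⁻¹.
So Hz⁻¹ = s.
V = kg·m²·s⁻³·A⁻¹.
Combining: A⁻²·Hz⁻¹·V = A⁻² · s · (kg·m²·s⁻³·A⁻¹) = kg·m²·s⁻²·A⁻³.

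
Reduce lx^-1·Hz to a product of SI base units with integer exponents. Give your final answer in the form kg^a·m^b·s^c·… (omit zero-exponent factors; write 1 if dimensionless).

m²·s⁻¹·cd⁻¹

lx = m⁻²·cd.
So lx⁻¹ = m²·cd⁻¹.
Hz = s⁻¹.
Combining: lx⁻¹·Hz = (m²·cd⁻¹) · s⁻¹ = m²·s⁻¹·cd⁻¹.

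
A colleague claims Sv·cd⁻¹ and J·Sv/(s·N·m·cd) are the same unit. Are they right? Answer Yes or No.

Left side:
  Sv = m²·s⁻².
  Combining: Sv·cd⁻¹ = (m²·s⁻²) · cd⁻¹ = m²·s⁻²·cd⁻¹.
Right side:
  N = kg·m·s⁻².
  So N⁻¹ = kg⁻¹·m⁻¹·s².
  J = kg·m²·s⁻².
  Sv = m²·s⁻².
  Combining: s⁻¹·N⁻¹·J·Sv·m⁻¹·cd⁻¹ = s⁻¹ · (kg⁻¹·m⁻¹·s²) · (kg·m²·s⁻²) · (m²·s⁻²) · m⁻¹ · cd⁻¹ = m²·s⁻³·cd⁻¹.
Left is m²·s⁻²·cd⁻¹; right is m²·s⁻³·cd⁻¹ — different.

No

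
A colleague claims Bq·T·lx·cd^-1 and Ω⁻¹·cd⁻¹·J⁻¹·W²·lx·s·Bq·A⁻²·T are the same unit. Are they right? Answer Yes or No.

Yes

Left side:
  Bq = s⁻¹.
  T = kg·s⁻²·A⁻¹.
  lx = m⁻²·cd.
  Combining: Bq·T·lx·cd⁻¹ = s⁻¹ · (kg·s⁻²·A⁻¹) · (m⁻²·cd) · cd⁻¹ = kg·m⁻²·s⁻³·A⁻¹.
Right side:
  Ω = V/A (resistance = voltage per current),
      = kg·m²·s⁻³·A⁻².
  So Ω⁻¹ = kg⁻¹·m⁻²·s³·A².
  J = N·m (work = force × distance),
      = kg·m²·s⁻².
  So J⁻¹ = kg⁻¹·m⁻²·s².
  W = J/s (power = energy per time),
      = kg·m²·s⁻³.
  So W² = kg²·m⁴·s⁻⁶.
  lx = lm/m² (illuminance = luminous flux per area),
      = m⁻²·cd.
  Bq = 1/s = s⁻¹ (activity is decays per second).
  T = Wb/m² (flux density = flux per area),
      = kg·s⁻²·A⁻¹.
  Combining: Ω⁻¹·cd⁻¹·J⁻¹·W²·lx·s·Bq·A⁻²·T = (kg⁻¹·m⁻²·s³·A²) · cd⁻¹ · (kg⁻¹·m⁻²·s²) · (kg²·m⁴·s⁻⁶) · (m⁻²·cd) · s · s⁻¹ · A⁻² · (kg·s⁻²·A⁻¹) = kg·m⁻²·s⁻³·A⁻¹.
Both reduce to kg·m⁻²·s⁻³·A⁻¹.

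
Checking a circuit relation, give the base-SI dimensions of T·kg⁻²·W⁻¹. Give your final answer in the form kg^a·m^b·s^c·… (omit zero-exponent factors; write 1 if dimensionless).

T = Wb/m² (flux density = flux per area),
    = kg·s⁻²·A⁻¹.
W = J/s (power = energy per time),
    = kg·m²·s⁻³.
So W⁻¹ = kg⁻¹·m⁻²·s³.
Combining: T·kg⁻²·W⁻¹ = (kg·s⁻²·A⁻¹) · kg⁻² · (kg⁻¹·m⁻²·s³) = kg⁻²·m⁻²·s·A⁻¹.

kg⁻²·m⁻²·s·A⁻¹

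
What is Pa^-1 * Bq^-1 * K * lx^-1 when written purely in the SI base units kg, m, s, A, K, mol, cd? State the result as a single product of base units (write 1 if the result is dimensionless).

kg⁻¹·m³·s³·K·cd⁻¹

Pa = N/m² (pressure = force per area),
    = kg·m⁻¹·s⁻².
So Pa⁻¹ = kg⁻¹·m·s².
Bq = 1/s = s⁻¹ (activity is decays per second).
So Bq⁻¹ = s.
lx = lm/m² (illuminance = luminous flux per area),
    = m⁻²·cd.
So lx⁻¹ = m²·cd⁻¹.
Combining: Pa⁻¹·Bq⁻¹·K·lx⁻¹ = (kg⁻¹·m·s²) · s · K · (m²·cd⁻¹) = kg⁻¹·m³·s³·K·cd⁻¹.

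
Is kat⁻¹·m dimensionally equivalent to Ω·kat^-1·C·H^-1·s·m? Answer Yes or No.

No

Left side:
  kat = mol/s = s⁻¹·mol (catalytic activity).
  So kat⁻¹ = s·mol⁻¹.
  Combining: kat⁻¹·m = (s·mol⁻¹) · m = m·s·mol⁻¹.
Right side:
  Ω = V/A (resistance = voltage per current),
      = kg·m²·s⁻³·A⁻².
  kat = mol/s = s⁻¹·mol (catalytic activity).
  So kat⁻¹ = s·mol⁻¹.
  C = A·s = s·A (charge = current × time).
  H = Wb/A (inductance = flux per current),
      = kg·m²·s⁻²·A⁻².
  So H⁻¹ = kg⁻¹·m⁻²·s²·A².
  Combining: Ω·kat⁻¹·C·H⁻¹·s·m = (kg·m²·s⁻³·A⁻²) · (s·mol⁻¹) · (s·A) · (kg⁻¹·m⁻²·s²·A²) · s · m = m·s²·A·mol⁻¹.
Left is m·s·mol⁻¹; right is m·s²·A·mol⁻¹ — different.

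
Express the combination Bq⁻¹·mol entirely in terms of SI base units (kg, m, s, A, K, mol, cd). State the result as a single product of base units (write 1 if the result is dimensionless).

s·mol

Bq = s⁻¹.
So Bq⁻¹ = s.
Combining: Bq⁻¹·mol = s · mol = s·mol.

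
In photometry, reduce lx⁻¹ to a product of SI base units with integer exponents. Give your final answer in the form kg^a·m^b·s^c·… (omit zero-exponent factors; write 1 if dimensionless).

lx = lm/m² (illuminance = luminous flux per area),
    = m⁻²·cd.
So lx⁻¹ = m²·cd⁻¹.

m²·cd⁻¹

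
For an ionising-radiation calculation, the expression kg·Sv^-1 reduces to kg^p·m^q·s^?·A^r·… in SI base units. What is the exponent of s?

Sv = m²·s⁻².
So Sv⁻¹ = m⁻²·s².
Combining: kg·Sv⁻¹ = kg · (m⁻²·s²) = kg·m⁻²·s².
The exponent of s is 2.

2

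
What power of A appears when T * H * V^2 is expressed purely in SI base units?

-5

T = kg·s⁻²·A⁻¹.
H = kg·m²·s⁻²·A⁻².
V = kg·m²·s⁻³·A⁻¹.
So V² = kg²·m⁴·s⁻⁶·A⁻².
Combining: T·H·V² = (kg·s⁻²·A⁻¹) · (kg·m²·s⁻²·A⁻²) · (kg²·m⁴·s⁻⁶·A⁻²) = kg⁴·m⁶·s⁻¹⁰·A⁻⁵.
The exponent of A is -5.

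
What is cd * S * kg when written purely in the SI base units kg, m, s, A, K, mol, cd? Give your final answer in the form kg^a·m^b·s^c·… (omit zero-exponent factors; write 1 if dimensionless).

m⁻²·s³·A²·cd

S = kg⁻¹·m⁻²·s³·A².
Combining: cd·S·kg = cd · (kg⁻¹·m⁻²·s³·A²) · kg = m⁻²·s³·A²·cd.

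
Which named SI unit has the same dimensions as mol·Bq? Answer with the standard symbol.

kat

Bq = 1/s = s⁻¹ (activity is decays per second).
Combining: mol·Bq = mol · s⁻¹ = s⁻¹·mol.
s⁻¹·mol is the base-SI form of the katal.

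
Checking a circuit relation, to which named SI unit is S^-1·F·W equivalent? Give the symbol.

J

S = 1/Ω (conductance is reciprocal resistance),
    = kg⁻¹·m⁻²·s³·A².
So S⁻¹ = kg·m²·s⁻³·A⁻².
F = C/V (capacitance = charge per voltage),
    = A·s/(kg·m²·s⁻³·A⁻¹) (substituting C and V),
    = kg⁻¹·m⁻²·s⁴·A².
W = J/s (power = energy per time),
    = kg·m²·s⁻³.
Combining: S⁻¹·F·W = (kg·m²·s⁻³·A⁻²) · (kg⁻¹·m⁻²·s⁴·A²) · (kg·m²·s⁻³) = kg·m²·s⁻².
kg·m²·s⁻² is the base-SI form of the joule.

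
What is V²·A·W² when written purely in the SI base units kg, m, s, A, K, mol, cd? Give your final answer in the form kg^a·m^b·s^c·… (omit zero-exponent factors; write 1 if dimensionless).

V = kg·m²·s⁻³·A⁻¹.
So V² = kg²·m⁴·s⁻⁶·A⁻².
W = kg·m²·s⁻³.
So W² = kg²·m⁴·s⁻⁶.
Combining: V²·A·W² = (kg²·m⁴·s⁻⁶·A⁻²) · A · (kg²·m⁴·s⁻⁶) = kg⁴·m⁸·s⁻¹²·A⁻¹.

kg⁴·m⁸·s⁻¹²·A⁻¹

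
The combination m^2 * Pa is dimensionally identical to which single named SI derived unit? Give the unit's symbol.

Pa = kg·m⁻¹·s⁻².
Combining: m²·Pa = m² · (kg·m⁻¹·s⁻²) = kg·m·s⁻².
kg·m·s⁻² is the base-SI form of the newton.

N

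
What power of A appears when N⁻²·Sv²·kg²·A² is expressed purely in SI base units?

N = kg·m·s⁻².
So N⁻² = kg⁻²·m⁻²·s⁴.
Sv = m²·s⁻².
So Sv² = m⁴·s⁻⁴.
Combining: N⁻²·Sv²·kg²·A² = (kg⁻²·m⁻²·s⁴) · (m⁴·s⁻⁴) · kg² · A² = m²·A².
The exponent of A is 2.

2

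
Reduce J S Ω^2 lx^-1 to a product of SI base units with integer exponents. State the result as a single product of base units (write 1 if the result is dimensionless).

kg²·m⁶·s⁻⁵·A⁻²·cd⁻¹

J = kg·m²·s⁻².
S = kg⁻¹·m⁻²·s³·A².
Ω = kg·m²·s⁻³·A⁻².
So Ω² = kg²·m⁴·s⁻⁶·A⁻⁴.
lx = m⁻²·cd.
So lx⁻¹ = m²·cd⁻¹.
Combining: J·S·Ω²·lx⁻¹ = (kg·m²·s⁻²) · (kg⁻¹·m⁻²·s³·A²) · (kg²·m⁴·s⁻⁶·A⁻⁴) · (m²·cd⁻¹) = kg²·m⁶·s⁻⁵·A⁻²·cd⁻¹.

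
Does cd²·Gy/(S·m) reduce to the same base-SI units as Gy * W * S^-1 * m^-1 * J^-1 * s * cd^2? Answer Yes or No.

Yes

Left side:
  S = 1/Ω (conductance is reciprocal resistance),
      = kg⁻¹·m⁻²·s³·A².
  So S⁻¹ = kg·m²·s⁻³·A⁻².
  Gy = J/kg (absorbed dose = energy per mass),
      = m²·s⁻².
  Combining: S⁻¹·cd²·m⁻¹·Gy = (kg·m²·s⁻³·A⁻²) · cd² · m⁻¹ · (m²·s⁻²) = kg·m³·s⁻⁵·A⁻²·cd².
Right side:
  Gy = m²·s⁻².
  W = kg·m²·s⁻³.
  S = kg⁻¹·m⁻²·s³·A².
  So S⁻¹ = kg·m²·s⁻³·A⁻².
  J = kg·m²·s⁻².
  So J⁻¹ = kg⁻¹·m⁻²·s².
  Combining: Gy·W·S⁻¹·m⁻¹·J⁻¹·s·cd² = (m²·s⁻²) · (kg·m²·s⁻³) · (kg·m²·s⁻³·A⁻²) · m⁻¹ · (kg⁻¹·m⁻²·s²) · s · cd² = kg·m³·s⁻⁵·A⁻²·cd².
Both reduce to kg·m³·s⁻⁵·A⁻²·cd².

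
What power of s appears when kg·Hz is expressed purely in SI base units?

Hz = s⁻¹.
Combining: kg·Hz = kg · s⁻¹ = kg·s⁻¹.
The exponent of s is -1.

-1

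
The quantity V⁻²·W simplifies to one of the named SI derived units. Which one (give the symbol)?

S

V = W/A (potential = power per current),
    = kg·m²·s⁻³·A⁻¹.
So V⁻² = kg⁻²·m⁻⁴·s⁶·A².
W = J/s (power = energy per time),
    = kg·m²·s⁻³.
Combining: V⁻²·W = (kg⁻²·m⁻⁴·s⁶·A²) · (kg·m²·s⁻³) = kg⁻¹·m⁻²·s³·A².
kg⁻¹·m⁻²·s³·A² is the base-SI form of the siemens.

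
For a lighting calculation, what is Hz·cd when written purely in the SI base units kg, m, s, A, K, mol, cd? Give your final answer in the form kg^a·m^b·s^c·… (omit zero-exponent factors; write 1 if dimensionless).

Hz = 1/s = s⁻¹ (frequency is cycles per second).
Combining: Hz·cd = s⁻¹ · cd = s⁻¹·cd.

s⁻¹·cd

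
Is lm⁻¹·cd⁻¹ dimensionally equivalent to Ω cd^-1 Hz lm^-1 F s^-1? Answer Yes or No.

No

Left side:
  lm = cd·sr = cd (luminous flux; sr is dimensionless).
  So lm⁻¹ = cd⁻¹.
  Combining: lm⁻¹·cd⁻¹ = cd⁻¹ · cd⁻¹ = cd⁻².
Right side:
  Ω = kg·m²·s⁻³·A⁻².
  Hz = s⁻¹.
  lm = cd.
  So lm⁻¹ = cd⁻¹.
  F = kg⁻¹·m⁻²·s⁴·A².
  Combining: Ω·cd⁻¹·Hz·lm⁻¹·F·s⁻¹ = (kg·m²·s⁻³·A⁻²) · cd⁻¹ · s⁻¹ · cd⁻¹ · (kg⁻¹·m⁻²·s⁴·A²) · s⁻¹ = s⁻¹·cd⁻².
Left is cd⁻²; right is s⁻¹·cd⁻² — different.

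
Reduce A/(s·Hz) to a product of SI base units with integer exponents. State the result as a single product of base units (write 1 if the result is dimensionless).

Hz = 1/s = s⁻¹ (frequency is cycles per second).
So Hz⁻¹ = s.
Combining: s⁻¹·Hz⁻¹·A = s⁻¹ · s · A = A.

A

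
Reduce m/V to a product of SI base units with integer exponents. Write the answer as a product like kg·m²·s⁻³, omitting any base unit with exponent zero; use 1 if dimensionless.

V = W/A (potential = power per current),
    = kg·m²·s⁻³·A⁻¹.
So V⁻¹ = kg⁻¹·m⁻²·s³·A.
Combining: V⁻¹·m = (kg⁻¹·m⁻²·s³·A) · m = kg⁻¹·m⁻¹·s³·A.

kg⁻¹·m⁻¹·s³·A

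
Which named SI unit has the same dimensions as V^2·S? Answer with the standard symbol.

V = kg·m²·s⁻³·A⁻¹.
So V² = kg²·m⁴·s⁻⁶·A⁻².
S = kg⁻¹·m⁻²·s³·A².
Combining: V²·S = (kg²·m⁴·s⁻⁶·A⁻²) · (kg⁻¹·m⁻²·s³·A²) = kg·m²·s⁻³.
kg·m²·s⁻³ is the base-SI form of the watt.

W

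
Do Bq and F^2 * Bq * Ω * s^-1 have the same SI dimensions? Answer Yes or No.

Left side:
  Bq = 1/s = s⁻¹ (activity is decays per second).
Right side:
  F = C/V (capacitance = charge per voltage),
      = A·s/(kg·m²·s⁻³·A⁻¹) (substituting C and V),
      = kg⁻¹·m⁻²·s⁴·A².
  So F² = kg⁻²·m⁻⁴·s⁸·A⁴.
  Bq = 1/s = s⁻¹ (activity is decays per second).
  Ω = V/A (resistance = voltage per current),
      = kg·m²·s⁻³·A⁻².
  Combining: F²·Bq·Ω·s⁻¹ = (kg⁻²·m⁻⁴·s⁸·A⁴) · s⁻¹ · (kg·m²·s⁻³·A⁻²) · s⁻¹ = kg⁻¹·m⁻²·s³·A².
Left is s⁻¹; right is kg⁻¹·m⁻²·s³·A² — different.

No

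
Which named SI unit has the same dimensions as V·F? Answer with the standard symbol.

V = W/A (potential = power per current),
    = kg·m²·s⁻³·A⁻¹.
F = C/V (capacitance = charge per voltage),
    = A·s/(kg·m²·s⁻³·A⁻¹) (substituting C and V),
    = kg⁻¹·m⁻²·s⁴·A².
Combining: V·F = (kg·m²·s⁻³·A⁻¹) · (kg⁻¹·m⁻²·s⁴·A²) = s·A.
s·A is the base-SI form of the coulomb.

C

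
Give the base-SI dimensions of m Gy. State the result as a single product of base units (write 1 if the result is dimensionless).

m³·s⁻²

Gy = J/kg (absorbed dose = energy per mass),
    = m²·s⁻².
Combining: m·Gy = m · (m²·s⁻²) = m³·s⁻².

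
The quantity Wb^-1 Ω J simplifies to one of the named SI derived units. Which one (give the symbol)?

Wb = V·s (flux: a volt is a weber per second),
    = kg·m²·s⁻²·A⁻¹.
So Wb⁻¹ = kg⁻¹·m⁻²·s²·A.
Ω = V/A (resistance = voltage per current),
    = kg·m²·s⁻³·A⁻².
J = N·m (work = force × distance),
    = kg·m²·s⁻².
Combining: Wb⁻¹·Ω·J = (kg⁻¹·m⁻²·s²·A) · (kg·m²·s⁻³·A⁻²) · (kg·m²·s⁻²) = kg·m²·s⁻³·A⁻¹.
kg·m²·s⁻³·A⁻¹ is the base-SI form of the volt.

V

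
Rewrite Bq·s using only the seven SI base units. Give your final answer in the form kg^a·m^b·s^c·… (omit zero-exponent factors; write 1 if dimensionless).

Bq = 1/s = s⁻¹ (activity is decays per second).
Combining: Bq·s = s⁻¹ · s = 1.

1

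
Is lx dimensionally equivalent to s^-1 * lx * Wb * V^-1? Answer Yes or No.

Left side:
  lx = lm/m² (illuminance = luminous flux per area),
      = m⁻²·cd.
Right side:
  lx = lm/m² (illuminance = luminous flux per area),
      = m⁻²·cd.
  Wb = V·s (flux: a volt is a weber per second),
      = kg·m²·s⁻²·A⁻¹.
  V = W/A (potential = power per current),
      = kg·m²·s⁻³·A⁻¹.
  So V⁻¹ = kg⁻¹·m⁻²·s³·A.
  Combining: s⁻¹·lx·Wb·V⁻¹ = s⁻¹ · (m⁻²·cd) · (kg·m²·s⁻²·A⁻¹) · (kg⁻¹·m⁻²·s³·A) = m⁻²·cd.
Both reduce to m⁻²·cd.

Yes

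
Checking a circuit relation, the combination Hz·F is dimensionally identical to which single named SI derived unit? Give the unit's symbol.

S

Hz = s⁻¹.
F = kg⁻¹·m⁻²·s⁴·A².
Combining: Hz·F = s⁻¹ · (kg⁻¹·m⁻²·s⁴·A²) = kg⁻¹·m⁻²·s³·A².
kg⁻¹·m⁻²·s³·A² is the base-SI form of the siemens.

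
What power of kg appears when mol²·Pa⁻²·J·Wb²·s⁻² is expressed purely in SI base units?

Pa = N/m² (pressure = force per area),
    = kg·m⁻¹·s⁻².
So Pa⁻² = kg⁻²·m²·s⁴.
J = N·m (work = force × distance),
    = kg·m²·s⁻².
Wb = V·s (flux: a volt is a weber per second),
    = kg·m²·s⁻²·A⁻¹.
So Wb² = kg²·m⁴·s⁻⁴·A⁻².
Combining: mol²·Pa⁻²·J·Wb²·s⁻² = mol² · (kg⁻²·m²·s⁴) · (kg·m²·s⁻²) · (kg²·m⁴·s⁻⁴·A⁻²) · s⁻² = kg·m⁸·s⁻⁴·A⁻²·mol².
The exponent of kg is 1.

1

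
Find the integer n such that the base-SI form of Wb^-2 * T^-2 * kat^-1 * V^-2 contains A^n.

Wb = kg·m²·s⁻²·A⁻¹.
So Wb⁻² = kg⁻²·m⁻⁴·s⁴·A².
T = kg·s⁻²·A⁻¹.
So T⁻² = kg⁻²·s⁴·A².
kat = s⁻¹·mol.
So kat⁻¹ = s·mol⁻¹.
V = kg·m²·s⁻³·A⁻¹.
So V⁻² = kg⁻²·m⁻⁴·s⁶·A².
Combining: Wb⁻²·T⁻²·kat⁻¹·V⁻² = (kg⁻²·m⁻⁴·s⁴·A²) · (kg⁻²·s⁴·A²) · (s·mol⁻¹) · (kg⁻²·m⁻⁴·s⁶·A²) = kg⁻⁶·m⁻⁸·s¹⁵·A⁶·mol⁻¹.
The exponent of A is 6.

6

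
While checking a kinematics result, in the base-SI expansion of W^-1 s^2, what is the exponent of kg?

W = J/s (power = energy per time),
    = kg·m²·s⁻³.
So W⁻¹ = kg⁻¹·m⁻²·s³.
Combining: W⁻¹·s² = (kg⁻¹·m⁻²·s³) · s² = kg⁻¹·m⁻²·s⁵.
The exponent of kg is -1.

-1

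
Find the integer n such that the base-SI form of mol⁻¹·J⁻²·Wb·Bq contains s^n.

J = N·m (work = force × distance),
    = kg·m²·s⁻².
So J⁻² = kg⁻²·m⁻⁴·s⁴.
Wb = V·s (flux: a volt is a weber per second),
    = kg·m²·s⁻²·A⁻¹.
Bq = 1/s = s⁻¹ (activity is decays per second).
Combining: mol⁻¹·J⁻²·Wb·Bq = mol⁻¹ · (kg⁻²·m⁻⁴·s⁴) · (kg·m²·s⁻²·A⁻¹) · s⁻¹ = kg⁻¹·m⁻²·s·A⁻¹·mol⁻¹.
The exponent of s is 1.

1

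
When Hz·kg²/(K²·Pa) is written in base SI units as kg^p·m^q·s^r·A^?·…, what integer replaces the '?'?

0

Hz = 1/s = s⁻¹ (frequency is cycles per second).
Pa = N/m² (pressure = force per area),
    = kg·m⁻¹·s⁻².
So Pa⁻¹ = kg⁻¹·m·s².
Combining: K⁻²·Hz·kg²·Pa⁻¹ = K⁻² · s⁻¹ · kg² · (kg⁻¹·m·s²) = kg·m·s·K⁻².
The exponent of A is 0.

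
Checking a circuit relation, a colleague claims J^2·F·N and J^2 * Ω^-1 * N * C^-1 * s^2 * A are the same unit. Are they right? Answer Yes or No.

Yes

Left side:
  J = N·m (work = force × distance),
      = kg·m²·s⁻².
  So J² = kg²·m⁴·s⁻⁴.
  F = C/V (capacitance = charge per voltage),
      = A·s/(kg·m²·s⁻³·A⁻¹) (substituting C and V),
      = kg⁻¹·m⁻²·s⁴·A².
  N = kg·m/s² = kg·m·s⁻² (force = mass × acceleration).
  Combining: J²·F·N = (kg²·m⁴·s⁻⁴) · (kg⁻¹·m⁻²·s⁴·A²) · (kg·m·s⁻²) = kg²·m³·s⁻²·A².
Right side:
  J = N·m (work = force × distance),
      = kg·m²·s⁻².
  So J² = kg²·m⁴·s⁻⁴.
  Ω = V/A (resistance = voltage per current),
      = kg·m²·s⁻³·A⁻².
  So Ω⁻¹ = kg⁻¹·m⁻²·s³·A².
  N = kg·m/s² = kg·m·s⁻² (force = mass × acceleration).
  C = A·s = s·A (charge = current × time).
  So C⁻¹ = s⁻¹·A⁻¹.
  Combining: J²·Ω⁻¹·N·C⁻¹·s²·A = (kg²·m⁴·s⁻⁴) · (kg⁻¹·m⁻²·s³·A²) · (kg·m·s⁻²) · (s⁻¹·A⁻¹) · s² · A = kg²·m³·s⁻²·A².
Both reduce to kg²·m³·s⁻²·A².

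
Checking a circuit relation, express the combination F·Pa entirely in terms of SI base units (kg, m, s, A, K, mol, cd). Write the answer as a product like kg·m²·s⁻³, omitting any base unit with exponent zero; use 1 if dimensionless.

F = kg⁻¹·m⁻²·s⁴·A².
Pa = kg·m⁻¹·s⁻².
Combining: F·Pa = (kg⁻¹·m⁻²·s⁴·A²) · (kg·m⁻¹·s⁻²) = m⁻³·s²·A².

m⁻³·s²·A²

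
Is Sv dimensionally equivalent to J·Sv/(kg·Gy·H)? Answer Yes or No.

Left side:
  Sv = J/kg (equivalent dose = energy per mass),
      = m²·s⁻².
Right side:
  J = N·m (work = force × distance),
      = kg·m²·s⁻².
  Gy = J/kg (absorbed dose = energy per mass),
      = m²·s⁻².
  So Gy⁻¹ = m⁻²·s².
  Sv = J/kg (equivalent dose = energy per mass),
      = m²·s⁻².
  H = Wb/A (inductance = flux per current),
      = kg·m²·s⁻²·A⁻².
  So H⁻¹ = kg⁻¹·m⁻²·s²·A².
  Combining: kg⁻¹·J·Gy⁻¹·Sv·H⁻¹ = kg⁻¹ · (kg·m²·s⁻²) · (m⁻²·s²) · (m²·s⁻²) · (kg⁻¹·m⁻²·s²·A²) = kg⁻¹·A².
Left is m²·s⁻²; right is kg⁻¹·A² — different.

No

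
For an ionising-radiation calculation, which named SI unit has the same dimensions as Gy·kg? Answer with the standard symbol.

Gy = m²·s⁻².
Combining: Gy·kg = (m²·s⁻²) · kg = kg·m²·s⁻².
kg·m²·s⁻² is the base-SI form of the joule.

J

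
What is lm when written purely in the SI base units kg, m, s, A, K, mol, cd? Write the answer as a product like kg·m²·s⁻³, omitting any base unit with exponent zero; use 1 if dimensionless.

cd

lm = cd·sr = cd (luminous flux; sr is dimensionless).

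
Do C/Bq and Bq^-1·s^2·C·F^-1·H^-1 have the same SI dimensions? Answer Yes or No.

Left side:
  Bq = 1/s = s⁻¹ (activity is decays per second).
  So Bq⁻¹ = s.
  C = A·s = s·A (charge = current × time).
  Combining: Bq⁻¹·C = s · (s·A) = s²·A.
Right side:
  Bq = 1/s = s⁻¹ (activity is decays per second).
  So Bq⁻¹ = s.
  C = A·s = s·A (charge = current × time).
  F = C/V (capacitance = charge per voltage),
      = A·s/(kg·m²·s⁻³·A⁻¹) (substituting C and V),
      = kg⁻¹·m⁻²·s⁴·A².
  So F⁻¹ = kg·m²·s⁻⁴·A⁻².
  H = Wb/A (inductance = flux per current),
      = kg·m²·s⁻²·A⁻².
  So H⁻¹ = kg⁻¹·m⁻²·s²·A².
  Combining: Bq⁻¹·s²·C·F⁻¹·H⁻¹ = s · s² · (s·A) · (kg·m²·s⁻⁴·A⁻²) · (kg⁻¹·m⁻²·s²·A²) = s²·A.
Both reduce to s²·A.

Yes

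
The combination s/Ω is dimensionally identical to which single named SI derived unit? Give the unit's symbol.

F

Ω = V/A (resistance = voltage per current),
    = kg·m²·s⁻³·A⁻².
So Ω⁻¹ = kg⁻¹·m⁻²·s³·A².
Combining: Ω⁻¹·s = (kg⁻¹·m⁻²·s³·A²) · s = kg⁻¹·m⁻²·s⁴·A².
kg⁻¹·m⁻²·s⁴·A² is the base-SI form of the farad.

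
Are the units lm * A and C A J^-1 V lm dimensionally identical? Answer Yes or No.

Left side:
  lm = cd.
  Combining: lm·A = cd · A = A·cd.
Right side:
  C = A·s = s·A (charge = current × time).
  J = N·m (work = force × distance),
      = kg·m²·s⁻².
  So J⁻¹ = kg⁻¹·m⁻²·s².
  V = W/A (potential = power per current),
      = kg·m²·s⁻³·A⁻¹.
  lm = cd·sr = cd (luminous flux; sr is dimensionless).
  Combining: C·A·J⁻¹·V·lm = (s·A) · A · (kg⁻¹·m⁻²·s²) · (kg·m²·s⁻³·A⁻¹) · cd = A·cd.
Both reduce to A·cd.

Yes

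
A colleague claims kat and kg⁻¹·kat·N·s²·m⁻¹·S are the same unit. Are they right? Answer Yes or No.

Left side:
  kat = mol/s = s⁻¹·mol (catalytic activity).
Right side:
  kat = s⁻¹·mol.
  N = kg·m·s⁻².
  S = kg⁻¹·m⁻²·s³·A².
  Combining: kg⁻¹·kat·N·s²·m⁻¹·S = kg⁻¹ · (s⁻¹·mol) · (kg·m·s⁻²) · s² · m⁻¹ · (kg⁻¹·m⁻²·s³·A²) = kg⁻¹·m⁻²·s²·A²·mol.
Left is s⁻¹·mol; right is kg⁻¹·m⁻²·s²·A²·mol — different.

No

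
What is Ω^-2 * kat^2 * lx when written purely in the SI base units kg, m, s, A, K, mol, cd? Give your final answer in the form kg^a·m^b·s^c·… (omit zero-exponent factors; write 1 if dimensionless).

kg⁻²·m⁻⁶·s⁴·A⁴·mol²·cd

Ω = kg·m²·s⁻³·A⁻².
So Ω⁻² = kg⁻²·m⁻⁴·s⁶·A⁴.
kat = s⁻¹·mol.
So kat² = s⁻²·mol².
lx = m⁻²·cd.
Combining: Ω⁻²·kat²·lx = (kg⁻²·m⁻⁴·s⁶·A⁴) · (s⁻²·mol²) · (m⁻²·cd) = kg⁻²·m⁻⁶·s⁴·A⁴·mol²·cd.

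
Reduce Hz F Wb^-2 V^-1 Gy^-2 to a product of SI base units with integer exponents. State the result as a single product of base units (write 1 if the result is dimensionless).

kg⁻⁴·m⁻¹²·s¹⁴·A⁵

Hz = s⁻¹.
F = kg⁻¹·m⁻²·s⁴·A².
Wb = kg·m²·s⁻²·A⁻¹.
So Wb⁻² = kg⁻²·m⁻⁴·s⁴·A².
V = kg·m²·s⁻³·A⁻¹.
So V⁻¹ = kg⁻¹·m⁻²·s³·A.
Gy = m²·s⁻².
So Gy⁻² = m⁻⁴·s⁴.
Combining: Hz·F·Wb⁻²·V⁻¹·Gy⁻² = s⁻¹ · (kg⁻¹·m⁻²·s⁴·A²) · (kg⁻²·m⁻⁴·s⁴·A²) · (kg⁻¹·m⁻²·s³·A) · (m⁻⁴·s⁴) = kg⁻⁴·m⁻¹²·s¹⁴·A⁵.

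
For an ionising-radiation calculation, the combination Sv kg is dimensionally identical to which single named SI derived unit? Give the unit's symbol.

J

Sv = m²·s⁻².
Combining: Sv·kg = (m²·s⁻²) · kg = kg·m²·s⁻².
kg·m²·s⁻² is the base-SI form of the joule.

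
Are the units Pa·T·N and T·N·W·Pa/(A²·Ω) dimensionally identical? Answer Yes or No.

Left side:
  Pa = N/m² (pressure = force per area),
      = kg·m⁻¹·s⁻².
  T = Wb/m² (flux density = flux per area),
      = kg·s⁻²·A⁻¹.
  N = kg·m/s² = kg·m·s⁻² (force = mass × acceleration).
  Combining: Pa·T·N = (kg·m⁻¹·s⁻²) · (kg·s⁻²·A⁻¹) · (kg·m·s⁻²) = kg³·s⁻⁶·A⁻¹.
Right side:
  T = kg·s⁻²·A⁻¹.
  N = kg·m·s⁻².
  W = kg·m²·s⁻³.
  Ω = kg·m²·s⁻³·A⁻².
  So Ω⁻¹ = kg⁻¹·m⁻²·s³·A².
  Pa = kg·m⁻¹·s⁻².
  Combining: T·N·A⁻²·W·Ω⁻¹·Pa = (kg·s⁻²·A⁻¹) · (kg·m·s⁻²) · A⁻² · (kg·m²·s⁻³) · (kg⁻¹·m⁻²·s³·A²) · (kg·m⁻¹·s⁻²) = kg³·s⁻⁶·A⁻¹.
Both reduce to kg³·s⁻⁶·A⁻¹.

Yes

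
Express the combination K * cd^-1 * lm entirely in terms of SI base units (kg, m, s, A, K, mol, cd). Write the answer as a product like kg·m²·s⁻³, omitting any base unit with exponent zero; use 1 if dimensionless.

K

lm = cd.
Combining: K·cd⁻¹·lm = K · cd⁻¹ · cd = K.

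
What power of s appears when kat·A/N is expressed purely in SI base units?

1

kat = s⁻¹·mol.
N = kg·m·s⁻².
So N⁻¹ = kg⁻¹·m⁻¹·s².
Combining: kat·A·N⁻¹ = (s⁻¹·mol) · A · (kg⁻¹·m⁻¹·s²) = kg⁻¹·m⁻¹·s·A·mol.
The exponent of s is 1.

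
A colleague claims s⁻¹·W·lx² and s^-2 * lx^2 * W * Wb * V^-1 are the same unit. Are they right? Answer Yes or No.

Yes

Left side:
  W = J/s (power = energy per time),
      = kg·m²·s⁻³.
  lx = lm/m² (illuminance = luminous flux per area),
      = m⁻²·cd.
  So lx² = m⁻⁴·cd².
  Combining: s⁻¹·W·lx² = s⁻¹ · (kg·m²·s⁻³) · (m⁻⁴·cd²) = kg·m⁻²·s⁻⁴·cd².
Right side:
  lx = lm/m² (illuminance = luminous flux per area),
      = m⁻²·cd.
  So lx² = m⁻⁴·cd².
  W = J/s (power = energy per time),
      = kg·m²·s⁻³.
  Wb = V·s (flux: a volt is a weber per second),
      = kg·m²·s⁻²·A⁻¹.
  V = W/A (potential = power per current),
      = kg·m²·s⁻³·A⁻¹.
  So V⁻¹ = kg⁻¹·m⁻²·s³·A.
  Combining: s⁻²·lx²·W·Wb·V⁻¹ = s⁻² · (m⁻⁴·cd²) · (kg·m²·s⁻³) · (kg·m²·s⁻²·A⁻¹) · (kg⁻¹·m⁻²·s³·A) = kg·m⁻²·s⁻⁴·cd².
Both reduce to kg·m⁻²·s⁻⁴·cd².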